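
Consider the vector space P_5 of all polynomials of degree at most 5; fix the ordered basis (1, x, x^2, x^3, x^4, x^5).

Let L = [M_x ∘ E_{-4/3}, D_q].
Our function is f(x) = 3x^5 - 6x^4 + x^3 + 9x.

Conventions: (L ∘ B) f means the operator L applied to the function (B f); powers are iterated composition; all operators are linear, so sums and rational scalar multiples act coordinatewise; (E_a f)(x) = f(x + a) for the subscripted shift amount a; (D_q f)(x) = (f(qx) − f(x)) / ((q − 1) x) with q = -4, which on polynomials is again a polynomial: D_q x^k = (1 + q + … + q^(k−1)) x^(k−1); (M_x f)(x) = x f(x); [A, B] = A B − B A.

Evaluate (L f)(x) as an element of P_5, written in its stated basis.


g(x) = 3072x^5 + 2356x^4 + 9752x^3 - (7276/3)x^2 + (43372/27)x + 3724/81

D_q f = 615x^4 + 306x^3 + 13x^2 + 9
E_{-4/3} D_q f = 615x^4 - 2974x^3 + 5349x^2 - (38104/9)x + 33763/27
M_x E_{-4/3} D_q f = 615x^5 - 2974x^4 + 5349x^3 - (38104/9)x^2 + (33763/27)x
E_{-4/3} f = 3x^5 - 26x^4 + (259/3)x^3 - (1252/9)x^2 + (3203/27)x - 3724/81
M_x E_{-4/3} f = 3x^6 - 26x^5 + (259/3)x^4 - (1252/9)x^3 + (3203/27)x^2 - (3724/81)x
D_q (M_x ∘ E_{-4/3}) f = -2457x^5 - 5330x^4 - 4403x^3 - (16276/9)x^2 - (3203/9)x - 3724/81
[M_x ∘ E_{-4/3}, D_q] f = 3072x^5 + 2356x^4 + 9752x^3 - (7276/3)x^2 + (43372/27)x + 3724/81


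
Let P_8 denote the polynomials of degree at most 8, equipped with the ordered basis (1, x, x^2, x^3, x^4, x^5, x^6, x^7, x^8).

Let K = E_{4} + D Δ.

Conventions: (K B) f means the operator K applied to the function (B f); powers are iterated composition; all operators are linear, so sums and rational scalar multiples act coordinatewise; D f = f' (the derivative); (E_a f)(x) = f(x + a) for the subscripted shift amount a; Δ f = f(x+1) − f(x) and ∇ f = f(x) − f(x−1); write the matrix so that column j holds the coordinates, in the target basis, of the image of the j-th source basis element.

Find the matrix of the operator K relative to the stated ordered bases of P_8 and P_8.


the matrix is [[1, 4, 18, 67, 260, 1029, 4102, 16391, 65544]; [0, 1, 8, 54, 268, 1300, 6174, 28714, 131128]; [0, 0, 1, 12, 108, 670, 3900, 21609, 114856]; [0, 0, 0, 1, 16, 180, 1340, 9100, 57624]; [0, 0, 0, 0, 1, 20, 270, 2345, 18200]; [0, 0, 0, 0, 0, 1, 24, 378, 3752]; [0, 0, 0, 0, 0, 0, 1, 28, 504]; [0, 0, 0, 0, 0, 0, 0, 1, 32]; [0, 0, 0, 0, 0, 0, 0, 0, 1]] (rows listed top to bottom)

image of 1: 1
image of x: x + 4
image of x^2: x^2 + 8x + 18
image of x^3: x^3 + 12x^2 + 54x + 67
image of x^4: x^4 + 16x^3 + 108x^2 + 268x + 260
image of x^5: x^5 + 20x^4 + 180x^3 + 670x^2 + 1300x + 1029
image of x^6: x^6 + 24x^5 + 270x^4 + 1340x^3 + 3900x^2 + 6174x + 4102
image of x^7: x^7 + 28x^6 + 378x^5 + 2345x^4 + 9100x^3 + 21609x^2 + 28714x + 16391
image of x^8: x^8 + 32x^7 + 504x^6 + 3752x^5 + 18200x^4 + 57624x^3 + 114856x^2 + 131128x + 65544
each image's coordinates form column j of the matrix


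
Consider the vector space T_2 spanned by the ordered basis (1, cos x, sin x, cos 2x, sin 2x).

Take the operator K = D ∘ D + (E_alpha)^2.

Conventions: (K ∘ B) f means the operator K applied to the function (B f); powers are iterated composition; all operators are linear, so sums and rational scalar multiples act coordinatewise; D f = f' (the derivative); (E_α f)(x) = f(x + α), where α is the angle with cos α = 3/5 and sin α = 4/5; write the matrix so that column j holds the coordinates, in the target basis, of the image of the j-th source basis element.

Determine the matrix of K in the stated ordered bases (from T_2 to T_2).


image of 1: 1
image of cos x: -(32/25)cos x - (24/25)sin x
image of sin x: (24/25)cos x - (32/25)sin x
image of cos 2x: -(3027/625)cos 2x + (336/625)sin 2x
image of sin 2x: -(336/625)cos 2x - (3027/625)sin 2x
each image's coordinates form column j of the matrix

the matrix is [[1, 0, 0, 0, 0]; [0, -32/25, 24/25, 0, 0]; [0, -24/25, -32/25, 0, 0]; [0, 0, 0, -3027/625, -336/625]; [0, 0, 0, 336/625, -3027/625]] (rows listed top to bottom)


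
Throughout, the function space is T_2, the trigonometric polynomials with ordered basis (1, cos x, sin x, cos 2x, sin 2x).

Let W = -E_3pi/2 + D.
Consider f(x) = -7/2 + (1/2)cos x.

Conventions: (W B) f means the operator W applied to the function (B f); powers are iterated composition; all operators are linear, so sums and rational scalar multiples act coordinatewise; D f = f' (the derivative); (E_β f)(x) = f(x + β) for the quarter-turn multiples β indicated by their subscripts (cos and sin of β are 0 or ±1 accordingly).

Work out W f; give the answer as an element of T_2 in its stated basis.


E_3pi/2 f = -7/2 + (1/2)sin x
(-E_3pi/2) f = 7/2 - (1/2)sin x
D f = -(1/2)sin x
(-E_3pi/2 + D) f = 7/2 - sin x

the image equals g(x) = 7/2 - sin x


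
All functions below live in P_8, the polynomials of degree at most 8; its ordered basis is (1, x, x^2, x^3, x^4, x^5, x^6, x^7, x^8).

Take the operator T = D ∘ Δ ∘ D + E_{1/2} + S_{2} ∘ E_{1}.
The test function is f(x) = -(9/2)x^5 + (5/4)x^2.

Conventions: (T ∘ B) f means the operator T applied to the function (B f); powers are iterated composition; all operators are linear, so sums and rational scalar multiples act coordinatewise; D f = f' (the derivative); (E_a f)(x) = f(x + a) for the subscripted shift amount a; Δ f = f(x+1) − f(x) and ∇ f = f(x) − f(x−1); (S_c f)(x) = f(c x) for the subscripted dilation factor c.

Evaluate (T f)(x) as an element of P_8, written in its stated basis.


the image equals g(x) = -(297/2)x^5 - (1485/4)x^4 - (1485/4)x^3 - (3595/8)x^2 - (9925/32)x - 5957/64

D f = -(45/2)x^4 + (5/2)x
Δ D f = -90x^3 - 135x^2 - 90x - 20
D Δ D f = -270x^2 - 270x - 90
E_{1/2} f = -(9/2)x^5 - (45/4)x^4 - (45/4)x^3 - (35/8)x^2 - (5/32)x + 11/64
E_{1} f = -(9/2)x^5 - (45/2)x^4 - 45x^3 - (175/4)x^2 - 20x - 13/4
S_{2} E_{1} f = -144x^5 - 360x^4 - 360x^3 - 175x^2 - 40x - 13/4
(D ∘ Δ ∘ D + E_{1/2} + S_{2} ∘ E_{1}) f = -(297/2)x^5 - (1485/4)x^4 - (1485/4)x^3 - (3595/8)x^2 - (9925/32)x - 5957/64


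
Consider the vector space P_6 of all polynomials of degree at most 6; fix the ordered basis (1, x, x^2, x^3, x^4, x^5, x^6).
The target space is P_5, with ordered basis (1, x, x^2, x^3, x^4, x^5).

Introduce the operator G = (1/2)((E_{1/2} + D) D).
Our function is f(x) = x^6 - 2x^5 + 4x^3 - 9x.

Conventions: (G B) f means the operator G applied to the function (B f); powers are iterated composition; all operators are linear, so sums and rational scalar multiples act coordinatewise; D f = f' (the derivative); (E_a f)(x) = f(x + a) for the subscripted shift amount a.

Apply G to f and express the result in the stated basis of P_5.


D f = 6x^5 - 10x^4 + 12x^2 - 9
E_{1/2} D f = 6x^5 + 5x^4 - 5x^3 + (9/2)x^2 + (71/8)x - 103/16
D D f = 30x^4 - 40x^3 + 24x
(E_{1/2} + D) D f = 6x^5 + 35x^4 - 45x^3 + (9/2)x^2 + (263/8)x - 103/16
((1/2)((E_{1/2} + D) D)) f = 3x^5 + (35/2)x^4 - (45/2)x^3 + (9/4)x^2 + (263/16)x - 103/32

the result is g(x) = 3x^5 + (35/2)x^4 - (45/2)x^3 + (9/4)x^2 + (263/16)x - 103/32


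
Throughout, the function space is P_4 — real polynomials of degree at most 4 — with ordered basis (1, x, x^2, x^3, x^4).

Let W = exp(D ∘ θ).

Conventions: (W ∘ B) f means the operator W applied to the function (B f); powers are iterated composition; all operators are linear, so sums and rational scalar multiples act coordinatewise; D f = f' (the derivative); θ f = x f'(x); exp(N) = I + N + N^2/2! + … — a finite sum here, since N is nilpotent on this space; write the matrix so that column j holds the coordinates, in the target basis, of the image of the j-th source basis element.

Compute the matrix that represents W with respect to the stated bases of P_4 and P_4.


image of 1: 1
image of x: x + 1
image of x^2: x^2 + 4x + 2
image of x^3: x^3 + 9x^2 + 18x + 6
image of x^4: x^4 + 16x^3 + 72x^2 + 96x + 24
each image's coordinates form column j of the matrix

the matrix is [[1, 1, 2, 6, 24]; [0, 1, 4, 18, 96]; [0, 0, 1, 9, 72]; [0, 0, 0, 1, 16]; [0, 0, 0, 0, 1]] (rows listed top to bottom)


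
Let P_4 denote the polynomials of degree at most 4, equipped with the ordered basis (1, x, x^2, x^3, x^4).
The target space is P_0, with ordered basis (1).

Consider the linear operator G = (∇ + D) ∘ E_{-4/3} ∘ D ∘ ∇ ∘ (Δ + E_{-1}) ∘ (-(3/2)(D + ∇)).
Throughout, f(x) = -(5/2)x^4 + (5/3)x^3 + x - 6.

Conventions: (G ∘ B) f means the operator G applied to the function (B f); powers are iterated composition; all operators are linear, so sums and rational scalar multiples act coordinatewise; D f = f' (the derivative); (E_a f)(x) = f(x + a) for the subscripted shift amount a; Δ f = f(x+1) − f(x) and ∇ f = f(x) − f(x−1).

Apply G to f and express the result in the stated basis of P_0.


the image equals g(x) = 360

D f = -10x^3 + 5x^2 + 1
∇ f = -10x^3 + 20x^2 - 15x + 31/6
(D + ∇) f = -20x^3 + 25x^2 - 15x + 37/6
(-(3/2)(D + ∇)) f = 30x^3 - (75/2)x^2 + (45/2)x - 37/4
Δ (-(3/2)(D + ∇)) f = 90x^2 + 15x + 15
E_{-1} (-(3/2)(D + ∇)) f = 30x^3 - (255/2)x^2 + (375/2)x - 397/4
(Δ + E_{-1}) (-(3/2)(D + ∇)) f = 30x^3 - (75/2)x^2 + (405/2)x - 337/4
∇ ((Δ + E_{-1}) ∘ (-(3/2)(D + ∇))) f = 90x^2 - 165x + 270
D ∇ ((Δ + E_{-1}) ∘ (-(3/2)(D + ∇))) f = 180x - 165
E_{-4/3} (D ∘ ∇) ((Δ + E_{-1}) ∘ (-(3/2)(D + ∇))) f = 180x - 405
∇ (E_{-4/3} ∘ D ∘ ∇) ((Δ + E_{-1}) ∘ (-(3/2)(D + ∇))) f = 180
D (E_{-4/3} ∘ D ∘ ∇) ((Δ + E_{-1}) ∘ (-(3/2)(D + ∇))) f = 180
(∇ + D) (E_{-4/3} ∘ D ∘ ∇) ((Δ + E_{-1}) ∘ (-(3/2)(D + ∇))) f = 360


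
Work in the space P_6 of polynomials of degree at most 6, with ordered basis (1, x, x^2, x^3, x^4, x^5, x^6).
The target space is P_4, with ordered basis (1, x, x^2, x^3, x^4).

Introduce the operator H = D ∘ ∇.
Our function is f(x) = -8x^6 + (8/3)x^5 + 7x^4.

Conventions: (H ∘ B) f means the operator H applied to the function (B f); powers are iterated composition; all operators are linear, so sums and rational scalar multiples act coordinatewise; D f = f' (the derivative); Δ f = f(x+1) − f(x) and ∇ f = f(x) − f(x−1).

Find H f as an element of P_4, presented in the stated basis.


the result is g(x) = -240x^4 + (1600/3)x^3 - 476x^2 + (628/3)x - 100/3

∇ f = -48x^5 + (400/3)x^4 - (476/3)x^3 + (314/3)x^2 - (100/3)x + 11/3
D ∇ f = -240x^4 + (1600/3)x^3 - 476x^2 + (628/3)x - 100/3


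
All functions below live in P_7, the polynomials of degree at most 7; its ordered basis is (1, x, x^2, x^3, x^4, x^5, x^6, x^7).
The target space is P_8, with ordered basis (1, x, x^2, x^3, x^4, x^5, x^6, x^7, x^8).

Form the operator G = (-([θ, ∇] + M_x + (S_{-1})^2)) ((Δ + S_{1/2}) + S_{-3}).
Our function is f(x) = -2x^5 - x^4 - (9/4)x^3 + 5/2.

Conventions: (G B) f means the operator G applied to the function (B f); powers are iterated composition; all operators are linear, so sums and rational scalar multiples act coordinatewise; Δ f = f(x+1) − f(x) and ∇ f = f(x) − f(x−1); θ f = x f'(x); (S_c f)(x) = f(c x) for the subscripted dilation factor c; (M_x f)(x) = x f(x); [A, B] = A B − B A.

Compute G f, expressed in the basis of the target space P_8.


Δ f = -10x^4 - 24x^3 - (131/4)x^2 - (83/4)x - 21/4
S_{1/2} f = -(1/16)x^5 - (1/16)x^4 - (9/32)x^3 + 5/2
(Δ + S_{1/2}) f = -(1/16)x^5 - (161/16)x^4 - (777/32)x^3 - (131/4)x^2 - (83/4)x - 11/4
S_{-3} f = 486x^5 - 81x^4 + (243/4)x^3 + 5/2
((Δ + S_{1/2}) + S_{-3}) f = (7775/16)x^5 - (1457/16)x^4 + (1167/32)x^3 - (131/4)x^2 - (83/4)x - 1/4
∇ ((Δ + S_{1/2}) + S_{-3}) f = (38875/16)x^4 - (41789/8)x^3 + (176485/32)x^2 - (95003/32)x + 20015/32
θ ∇ ((Δ + S_{1/2}) + S_{-3}) f = (38875/4)x^4 - (125367/8)x^3 + (176485/16)x^2 - (95003/32)x
θ ((Δ + S_{1/2}) + S_{-3}) f = (38875/16)x^5 - (1457/4)x^4 + (3501/32)x^3 - (131/2)x^2 - (83/4)x
∇ θ ((Δ + S_{1/2}) + S_{-3}) f = (194375/16)x^4 - (206031/8)x^3 + (857939/32)x^2 - (450069/32)x + 94339/32
[θ, ∇] ((Δ + S_{1/2}) + S_{-3}) f = -(38875/16)x^4 + 10083x^3 - (504969/32)x^2 + (177533/16)x - 94339/32
M_x ((Δ + S_{1/2}) + S_{-3}) f = (7775/16)x^6 - (1457/16)x^5 + (1167/32)x^4 - (131/4)x^3 - (83/4)x^2 - (1/4)x
S_{-1} ((Δ + S_{1/2}) + S_{-3}) f = -(7775/16)x^5 - (1457/16)x^4 - (1167/32)x^3 - (131/4)x^2 + (83/4)x - 1/4
S_{-1} S_{-1} ((Δ + S_{1/2}) + S_{-3}) f = (7775/16)x^5 - (1457/16)x^4 + (1167/32)x^3 - (131/4)x^2 - (83/4)x - 1/4
([θ, ∇] + M_x + (S_{-1})^2) ((Δ + S_{1/2}) + S_{-3}) f = (7775/16)x^6 + (3159/8)x^5 - (79497/32)x^4 + (322775/32)x^3 - (506681/32)x^2 + (177197/16)x - 94347/32
(-([θ, ∇] + M_x + (S_{-1})^2)) ((Δ + S_{1/2}) + S_{-3}) f = -(7775/16)x^6 - (3159/8)x^5 + (79497/32)x^4 - (322775/32)x^3 + (506681/32)x^2 - (177197/16)x + 94347/32

the result is g(x) = -(7775/16)x^6 - (3159/8)x^5 + (79497/32)x^4 - (322775/32)x^3 + (506681/32)x^2 - (177197/16)x + 94347/32


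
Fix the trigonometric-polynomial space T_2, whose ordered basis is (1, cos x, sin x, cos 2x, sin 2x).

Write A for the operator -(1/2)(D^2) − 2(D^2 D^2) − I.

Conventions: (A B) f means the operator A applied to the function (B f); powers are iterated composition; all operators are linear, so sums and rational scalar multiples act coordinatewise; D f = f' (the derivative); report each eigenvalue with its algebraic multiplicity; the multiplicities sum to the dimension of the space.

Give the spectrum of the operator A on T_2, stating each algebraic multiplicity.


image of 1: -1
image of cos x: -(5/2)cos x
image of sin x: -(5/2)sin x
image of cos 2x: -31cos 2x
image of sin 2x: -31sin 2x
the matrix is diagonal; its diagonal is (-1, -5/2, -5/2, -31, -31)
for a triangular matrix the eigenvalues are the diagonal entries, with algebraic multiplicity their repetition count

λ = -31 (multiplicity 2), λ = -5/2 (multiplicity 2), λ = -1 (multiplicity 1)


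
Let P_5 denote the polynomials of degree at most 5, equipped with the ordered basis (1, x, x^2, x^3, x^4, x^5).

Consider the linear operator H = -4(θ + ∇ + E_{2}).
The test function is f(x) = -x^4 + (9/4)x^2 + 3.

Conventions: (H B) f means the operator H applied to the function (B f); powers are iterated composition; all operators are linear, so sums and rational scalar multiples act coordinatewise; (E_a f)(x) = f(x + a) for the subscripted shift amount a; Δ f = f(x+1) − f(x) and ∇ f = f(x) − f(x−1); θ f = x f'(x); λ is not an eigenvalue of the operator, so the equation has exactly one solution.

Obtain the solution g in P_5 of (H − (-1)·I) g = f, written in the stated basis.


write g with unknown coordinates in the stated basis and equate coefficients in (H − (-1)·I) g = f
solving from the highest basis element down gives g = (1/19)x^4 - (16/95)x^3 + (9/4180)x^2 - (234/1045)x + 894/1045
check: H g = -(20/19)x^4 + (16/95)x^3 + (2349/1045)x^2 + (234/1045)x + 2241/1045
so H g − (-1)·g = -x^4 + (9/4)x^2 + 3 = f ✓

the image equals g(x) = (1/19)x^4 - (16/95)x^3 + (9/4180)x^2 - (234/1045)x + 894/1045


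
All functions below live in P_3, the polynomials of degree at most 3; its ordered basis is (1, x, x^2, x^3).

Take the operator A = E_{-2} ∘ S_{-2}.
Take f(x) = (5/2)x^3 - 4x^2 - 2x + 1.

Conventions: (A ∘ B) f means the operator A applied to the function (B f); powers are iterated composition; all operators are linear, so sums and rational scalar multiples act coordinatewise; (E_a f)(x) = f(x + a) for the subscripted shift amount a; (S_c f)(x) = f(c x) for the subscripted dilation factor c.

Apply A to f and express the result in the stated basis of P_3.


S_{-2} f = -20x^3 - 16x^2 + 4x + 1
E_{-2} S_{-2} f = -20x^3 + 104x^2 - 172x + 89

g(x) = -20x^3 + 104x^2 - 172x + 89


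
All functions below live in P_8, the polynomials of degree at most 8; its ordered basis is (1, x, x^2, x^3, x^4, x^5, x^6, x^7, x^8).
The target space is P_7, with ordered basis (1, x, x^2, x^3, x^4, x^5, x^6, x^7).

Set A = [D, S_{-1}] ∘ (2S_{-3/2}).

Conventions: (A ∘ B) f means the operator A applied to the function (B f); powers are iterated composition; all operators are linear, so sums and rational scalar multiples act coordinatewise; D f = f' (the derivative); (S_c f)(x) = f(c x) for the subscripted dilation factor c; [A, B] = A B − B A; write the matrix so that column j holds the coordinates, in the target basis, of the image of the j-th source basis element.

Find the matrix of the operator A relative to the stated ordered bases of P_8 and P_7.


the matrix is [[0, 6, 0, 0, 0, 0, 0, 0, 0]; [0, 0, 18, 0, 0, 0, 0, 0, 0]; [0, 0, 0, 81/2, 0, 0, 0, 0, 0]; [0, 0, 0, 0, 81, 0, 0, 0, 0]; [0, 0, 0, 0, 0, 1215/8, 0, 0, 0]; [0, 0, 0, 0, 0, 0, 2187/8, 0, 0]; [0, 0, 0, 0, 0, 0, 0, 15309/32, 0]; [0, 0, 0, 0, 0, 0, 0, 0, 6561/8]] (rows listed top to bottom)

image of 1: 0
image of x: 6
image of x^2: 18x
image of x^3: (81/2)x^2
image of x^4: 81x^3
image of x^5: (1215/8)x^4
image of x^6: (2187/8)x^5
image of x^7: (15309/32)x^6
image of x^8: (6561/8)x^7
each image's coordinates form column j of the matrix


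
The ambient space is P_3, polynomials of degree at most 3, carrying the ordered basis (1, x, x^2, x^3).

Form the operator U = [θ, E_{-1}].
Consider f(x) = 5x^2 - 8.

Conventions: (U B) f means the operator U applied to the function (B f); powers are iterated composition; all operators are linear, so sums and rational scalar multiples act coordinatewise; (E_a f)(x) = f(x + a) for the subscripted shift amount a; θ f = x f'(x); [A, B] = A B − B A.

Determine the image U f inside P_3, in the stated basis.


E_{-1} f = 5x^2 - 10x - 3
θ E_{-1} f = 10x^2 - 10x
θ f = 10x^2
E_{-1} θ f = 10x^2 - 20x + 10
[θ, E_{-1}] f = 10x - 10

the image equals g(x) = 10x - 10


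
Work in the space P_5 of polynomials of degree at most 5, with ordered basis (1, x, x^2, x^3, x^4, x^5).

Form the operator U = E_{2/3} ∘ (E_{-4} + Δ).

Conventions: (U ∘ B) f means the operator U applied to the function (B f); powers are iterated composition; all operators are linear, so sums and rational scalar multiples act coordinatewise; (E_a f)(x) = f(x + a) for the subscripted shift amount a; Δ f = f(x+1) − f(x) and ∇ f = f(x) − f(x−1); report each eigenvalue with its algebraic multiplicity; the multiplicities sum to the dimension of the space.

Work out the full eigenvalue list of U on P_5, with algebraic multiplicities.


image of 1: 1
image of x: x - 7/3
image of x^2: x^2 - (14/3)x + 121/9
image of x^3: x^3 - 7x^2 + (121/3)x - 883/27
image of x^4: x^4 - (28/3)x^3 + (242/3)x^2 - (3532/27)x + 10609/81
image of x^5: x^5 - (35/3)x^4 + (1210/9)x^3 - (8830/27)x^2 + (53045/81)x - 96907/243
the matrix is upper triangular; its diagonal is (1, 1, 1, 1, 1, 1)
for a triangular matrix the eigenvalues are the diagonal entries, with algebraic multiplicity their repetition count

λ = 1 (multiplicity 6)


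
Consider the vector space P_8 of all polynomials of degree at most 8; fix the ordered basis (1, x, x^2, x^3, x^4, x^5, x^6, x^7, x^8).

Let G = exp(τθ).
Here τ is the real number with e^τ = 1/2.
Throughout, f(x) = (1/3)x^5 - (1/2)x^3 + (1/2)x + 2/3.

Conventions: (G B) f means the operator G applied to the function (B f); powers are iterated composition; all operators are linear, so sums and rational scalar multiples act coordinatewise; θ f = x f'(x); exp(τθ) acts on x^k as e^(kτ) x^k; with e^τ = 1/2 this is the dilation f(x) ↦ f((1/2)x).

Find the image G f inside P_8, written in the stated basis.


exp(τθ) x^k = e^(kτ) x^k; with e^τ = 1/2 this sends x^k to (1/2)^k x^k
x ↦ 1/2 x
x^3 ↦ 1/8 x^3
x^5 ↦ 1/32 x^5
applying this coordinatewise to f: exp(τθ) f = (1/96)x^5 - (1/16)x^3 + (1/4)x + 2/3

the result is g(x) = (1/96)x^5 - (1/16)x^3 + (1/4)x + 2/3


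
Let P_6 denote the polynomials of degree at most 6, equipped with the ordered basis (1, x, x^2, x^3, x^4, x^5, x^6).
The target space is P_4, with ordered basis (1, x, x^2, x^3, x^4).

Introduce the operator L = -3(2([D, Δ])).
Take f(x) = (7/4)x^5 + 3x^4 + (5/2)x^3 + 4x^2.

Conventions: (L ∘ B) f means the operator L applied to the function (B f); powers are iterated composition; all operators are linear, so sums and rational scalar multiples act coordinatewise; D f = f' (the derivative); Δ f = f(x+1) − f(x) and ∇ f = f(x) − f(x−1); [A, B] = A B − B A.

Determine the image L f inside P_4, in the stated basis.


the result is g(x) = 0

Δ f = (35/4)x^4 + (59/2)x^3 + 43x^2 + (145/4)x + 45/4
D Δ f = 35x^3 + (177/2)x^2 + 86x + 145/4
D f = (35/4)x^4 + 12x^3 + (15/2)x^2 + 8x
Δ D f = 35x^3 + (177/2)x^2 + 86x + 145/4
[D, Δ] f = 0
(2([D, Δ])) f = 0
(-3(2([D, Δ]))) f = 0


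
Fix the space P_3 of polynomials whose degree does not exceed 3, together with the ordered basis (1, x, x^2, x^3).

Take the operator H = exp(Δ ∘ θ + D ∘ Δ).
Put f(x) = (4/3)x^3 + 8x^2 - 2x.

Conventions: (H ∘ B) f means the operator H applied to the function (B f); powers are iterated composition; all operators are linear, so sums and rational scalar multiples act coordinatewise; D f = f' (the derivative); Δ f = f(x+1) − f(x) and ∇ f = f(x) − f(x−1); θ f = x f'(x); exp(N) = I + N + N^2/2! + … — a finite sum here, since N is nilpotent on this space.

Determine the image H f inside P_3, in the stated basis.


order-1 term: 12x^2 + 52x + 38
order-2 term: 24x + 50
order-3 term: 8
the series for exp(Δ ∘ θ + D ∘ Δ) f terminates at order 3
exp(Δ ∘ θ + D ∘ Δ) f = (4/3)x^3 + 20x^2 + 74x + 96

the image equals g(x) = (4/3)x^3 + 20x^2 + 74x + 96


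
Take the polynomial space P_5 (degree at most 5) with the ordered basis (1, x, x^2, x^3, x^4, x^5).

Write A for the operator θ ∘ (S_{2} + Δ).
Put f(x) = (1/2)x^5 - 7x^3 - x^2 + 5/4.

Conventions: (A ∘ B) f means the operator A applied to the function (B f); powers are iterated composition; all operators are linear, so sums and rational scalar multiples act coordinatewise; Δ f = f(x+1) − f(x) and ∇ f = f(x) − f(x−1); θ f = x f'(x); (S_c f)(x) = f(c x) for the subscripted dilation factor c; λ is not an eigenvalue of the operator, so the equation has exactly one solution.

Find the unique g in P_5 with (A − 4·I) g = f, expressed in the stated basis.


the image equals g(x) = (1/312)x^5 - (1/936)x^4 - (17/48)x^3 + (335/1248)x^2 - (37/144)x - 5/16

write g with unknown coordinates in the stated basis and equate coefficients in (A − 4·I) g = f
solving from the highest basis element down gives g = (1/312)x^5 - (1/936)x^4 - (17/48)x^3 + (335/1248)x^2 - (37/144)x - 5/16
check: A g = (20/39)x^5 - (1/234)x^4 - (101/12)x^3 + (23/312)x^2 - (37/36)x
so A g − 4·g = (1/2)x^5 - 7x^3 - x^2 + 5/4 = f ✓


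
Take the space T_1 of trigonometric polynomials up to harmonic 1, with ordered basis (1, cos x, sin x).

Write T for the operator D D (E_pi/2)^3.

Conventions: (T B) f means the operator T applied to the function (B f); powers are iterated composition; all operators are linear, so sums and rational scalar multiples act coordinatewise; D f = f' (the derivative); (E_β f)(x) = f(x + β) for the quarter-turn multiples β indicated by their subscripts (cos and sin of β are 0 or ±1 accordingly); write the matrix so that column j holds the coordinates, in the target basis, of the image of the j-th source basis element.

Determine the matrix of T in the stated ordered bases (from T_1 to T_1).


the matrix is [[0, 0, 0]; [0, 0, 1]; [0, -1, 0]] (rows listed top to bottom)

image of 1: 0
image of cos x: -sin x
image of sin x: cos x
each image's coordinates form column j of the matrix


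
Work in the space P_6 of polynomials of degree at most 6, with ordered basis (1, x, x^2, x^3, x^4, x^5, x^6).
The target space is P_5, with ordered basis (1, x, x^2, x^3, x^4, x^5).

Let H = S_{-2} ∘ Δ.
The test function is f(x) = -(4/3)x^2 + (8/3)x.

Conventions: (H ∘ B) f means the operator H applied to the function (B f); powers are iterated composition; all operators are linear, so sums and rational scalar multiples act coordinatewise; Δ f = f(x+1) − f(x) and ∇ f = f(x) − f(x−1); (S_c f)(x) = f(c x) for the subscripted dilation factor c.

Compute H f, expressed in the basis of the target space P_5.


Δ f = -(8/3)x + 4/3
S_{-2} Δ f = (16/3)x + 4/3

the result is g(x) = (16/3)x + 4/3


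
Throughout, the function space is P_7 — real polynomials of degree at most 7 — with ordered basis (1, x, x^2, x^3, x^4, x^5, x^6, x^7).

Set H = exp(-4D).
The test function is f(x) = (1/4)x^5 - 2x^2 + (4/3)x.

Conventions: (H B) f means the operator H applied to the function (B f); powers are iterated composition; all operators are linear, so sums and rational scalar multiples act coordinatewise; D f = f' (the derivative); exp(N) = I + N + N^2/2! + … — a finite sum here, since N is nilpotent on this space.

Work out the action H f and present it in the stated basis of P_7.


order-1 term: -5x^4 + 16x - 16/3
order-2 term: 40x^3 - 32
order-3 term: -160x^2
order-4 term: 320x
order-5 term: -256
the series for exp(-4D) f terminates at order 5
exp(-4D) f = (1/4)x^5 - 5x^4 + 40x^3 - 162x^2 + (1012/3)x - 880/3

the image equals g(x) = (1/4)x^5 - 5x^4 + 40x^3 - 162x^2 + (1012/3)x - 880/3


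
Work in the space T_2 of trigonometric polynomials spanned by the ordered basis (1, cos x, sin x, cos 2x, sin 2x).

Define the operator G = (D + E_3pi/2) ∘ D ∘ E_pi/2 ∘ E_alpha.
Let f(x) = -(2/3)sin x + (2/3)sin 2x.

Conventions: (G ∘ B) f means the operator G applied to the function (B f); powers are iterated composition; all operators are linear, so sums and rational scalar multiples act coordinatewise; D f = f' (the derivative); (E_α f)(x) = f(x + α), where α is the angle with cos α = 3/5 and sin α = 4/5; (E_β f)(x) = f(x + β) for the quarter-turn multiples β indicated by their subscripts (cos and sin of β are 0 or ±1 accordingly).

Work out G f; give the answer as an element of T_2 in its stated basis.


the image equals g(x) = (164/75)cos 2x - (152/75)sin 2x

E_alpha f = -(8/15)cos x - (2/5)sin x + (16/25)cos 2x - (14/75)sin 2x
E_pi/2 E_alpha f = -(2/5)cos x + (8/15)sin x - (16/25)cos 2x + (14/75)sin 2x
D (E_pi/2 ∘ E_alpha) f = (8/15)cos x + (2/5)sin x + (28/75)cos 2x + (32/25)sin 2x
D D (E_pi/2 ∘ E_alpha) f = (2/5)cos x - (8/15)sin x + (64/25)cos 2x - (56/75)sin 2x
E_3pi/2 D (E_pi/2 ∘ E_alpha) f = -(2/5)cos x + (8/15)sin x - (28/75)cos 2x - (32/25)sin 2x
(D + E_3pi/2) D (E_pi/2 ∘ E_alpha) f = (164/75)cos 2x - (152/75)sin 2x


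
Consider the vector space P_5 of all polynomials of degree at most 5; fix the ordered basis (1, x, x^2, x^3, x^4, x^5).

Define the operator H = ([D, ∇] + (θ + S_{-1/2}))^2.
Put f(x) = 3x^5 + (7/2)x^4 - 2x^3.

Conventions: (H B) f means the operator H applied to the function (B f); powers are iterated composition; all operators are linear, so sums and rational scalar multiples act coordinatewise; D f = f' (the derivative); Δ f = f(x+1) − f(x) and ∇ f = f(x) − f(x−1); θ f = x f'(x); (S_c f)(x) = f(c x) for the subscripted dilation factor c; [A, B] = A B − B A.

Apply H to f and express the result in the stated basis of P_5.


the image equals g(x) = (75843/1024)x^5 + (29575/512)x^4 - (529/32)x^3

∇ f = 15x^4 - 16x^3 + 3x^2 + 5x - 5/2
D ∇ f = 60x^3 - 48x^2 + 6x + 5
D f = 15x^4 + 14x^3 - 6x^2
∇ D f = 60x^3 - 48x^2 + 6x + 5
[D, ∇] f = 0
θ f = 15x^5 + 14x^4 - 6x^3
S_{-1/2} f = -(3/32)x^5 + (7/32)x^4 + (1/4)x^3
(θ + S_{-1/2}) f = (477/32)x^5 + (455/32)x^4 - (23/4)x^3
([D, ∇] + (θ + S_{-1/2})) f = (477/32)x^5 + (455/32)x^4 - (23/4)x^3
∇ ([D, ∇] + (θ + S_{-1/2})) f = (2385/32)x^4 - (1475/16)x^3 + (93/2)x^2 - (13/32)x - 81/16
D ∇ ([D, ∇] + (θ + S_{-1/2})) f = (2385/8)x^3 - (4425/16)x^2 + 93x - 13/32
D ([D, ∇] + (θ + S_{-1/2})) f = (2385/32)x^4 + (455/8)x^3 - (69/4)x^2
∇ D ([D, ∇] + (θ + S_{-1/2})) f = (2385/8)x^3 - (4425/16)x^2 + 93x - 13/32
[D, ∇] ([D, ∇] + (θ + S_{-1/2})) f = 0
θ ([D, ∇] + (θ + S_{-1/2})) f = (2385/32)x^5 + (455/8)x^4 - (69/4)x^3
S_{-1/2} ([D, ∇] + (θ + S_{-1/2})) f = -(477/1024)x^5 + (455/512)x^4 + (23/32)x^3
(θ + S_{-1/2}) ([D, ∇] + (θ + S_{-1/2})) f = (75843/1024)x^5 + (29575/512)x^4 - (529/32)x^3
([D, ∇] + (θ + S_{-1/2})) ([D, ∇] + (θ + S_{-1/2})) f = (75843/1024)x^5 + (29575/512)x^4 - (529/32)x^3


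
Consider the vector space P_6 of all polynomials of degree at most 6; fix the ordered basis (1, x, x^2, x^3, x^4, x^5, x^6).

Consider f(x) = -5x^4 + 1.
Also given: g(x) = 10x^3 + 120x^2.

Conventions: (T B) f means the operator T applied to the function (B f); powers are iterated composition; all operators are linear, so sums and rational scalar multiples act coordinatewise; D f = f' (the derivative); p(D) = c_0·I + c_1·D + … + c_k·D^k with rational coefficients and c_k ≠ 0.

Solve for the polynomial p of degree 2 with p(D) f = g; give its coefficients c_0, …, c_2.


D^0 f = -5x^4 + 1
D^1 f = -20x^3
D^2 f = -60x^2
matching coefficients of g against c_0 f + c_1 Df + … from the top degree down determines the c_i
solution: c_0 = 0, c_1 = -1/2, c_2 = -2

p(D) = -(1/2)·D − 2·D^2, i.e. c_0 = 0, c_1 = -1/2, c_2 = -2


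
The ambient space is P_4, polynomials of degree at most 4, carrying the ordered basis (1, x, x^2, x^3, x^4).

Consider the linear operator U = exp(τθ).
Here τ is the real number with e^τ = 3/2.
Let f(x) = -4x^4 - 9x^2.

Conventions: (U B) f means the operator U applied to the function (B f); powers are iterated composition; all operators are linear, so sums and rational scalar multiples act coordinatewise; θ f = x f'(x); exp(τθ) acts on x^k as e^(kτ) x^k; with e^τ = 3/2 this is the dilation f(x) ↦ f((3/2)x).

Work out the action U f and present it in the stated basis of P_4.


exp(τθ) x^k = e^(kτ) x^k; with e^τ = 3/2 this sends x^k to (3/2)^k x^k
x^2 ↦ 9/4 x^2
x^4 ↦ 81/16 x^4
applying this coordinatewise to f: exp(τθ) f = -(81/4)x^4 - (81/4)x^2

the image equals g(x) = -(81/4)x^4 - (81/4)x^2


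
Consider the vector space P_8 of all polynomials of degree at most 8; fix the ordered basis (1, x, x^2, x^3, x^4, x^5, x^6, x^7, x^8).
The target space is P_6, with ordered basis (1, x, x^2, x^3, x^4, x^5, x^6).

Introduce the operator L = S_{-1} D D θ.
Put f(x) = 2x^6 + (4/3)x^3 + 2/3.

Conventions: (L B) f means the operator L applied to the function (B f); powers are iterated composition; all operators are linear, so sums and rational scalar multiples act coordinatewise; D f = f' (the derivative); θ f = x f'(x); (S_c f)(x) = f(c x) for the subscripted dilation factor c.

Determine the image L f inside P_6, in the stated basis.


θ f = 12x^6 + 4x^3
D θ f = 72x^5 + 12x^2
D D θ f = 360x^4 + 24x
S_{-1} (D D θ) f = 360x^4 - 24x

the result is g(x) = 360x^4 - 24x


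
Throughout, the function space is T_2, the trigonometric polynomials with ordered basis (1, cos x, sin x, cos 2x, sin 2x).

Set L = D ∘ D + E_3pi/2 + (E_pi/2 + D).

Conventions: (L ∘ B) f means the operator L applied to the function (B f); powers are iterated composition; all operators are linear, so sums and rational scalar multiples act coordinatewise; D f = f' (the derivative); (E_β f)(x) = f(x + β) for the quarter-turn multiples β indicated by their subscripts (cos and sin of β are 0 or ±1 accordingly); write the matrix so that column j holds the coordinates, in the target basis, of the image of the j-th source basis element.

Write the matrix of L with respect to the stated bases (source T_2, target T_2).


the matrix is [[2, 0, 0, 0, 0]; [0, -1, 1, 0, 0]; [0, -1, -1, 0, 0]; [0, 0, 0, -6, 2]; [0, 0, 0, -2, -6]] (rows listed top to bottom)

image of 1: 2
image of cos x: -cos x - sin x
image of sin x: cos x - sin x
image of cos 2x: -6cos 2x - 2sin 2x
image of sin 2x: 2cos 2x - 6sin 2x
each image's coordinates form column j of the matrix


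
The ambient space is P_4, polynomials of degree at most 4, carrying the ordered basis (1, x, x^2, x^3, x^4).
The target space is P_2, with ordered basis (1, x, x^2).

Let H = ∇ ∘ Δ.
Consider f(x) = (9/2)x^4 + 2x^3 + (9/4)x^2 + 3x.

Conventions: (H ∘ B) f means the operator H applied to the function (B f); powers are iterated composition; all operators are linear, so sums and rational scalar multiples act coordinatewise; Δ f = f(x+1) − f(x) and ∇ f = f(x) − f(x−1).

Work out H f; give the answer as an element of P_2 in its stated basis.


the result is g(x) = 54x^2 + 12x + 27/2

Δ f = 18x^3 + 33x^2 + (57/2)x + 47/4
∇ Δ f = 54x^2 + 12x + 27/2


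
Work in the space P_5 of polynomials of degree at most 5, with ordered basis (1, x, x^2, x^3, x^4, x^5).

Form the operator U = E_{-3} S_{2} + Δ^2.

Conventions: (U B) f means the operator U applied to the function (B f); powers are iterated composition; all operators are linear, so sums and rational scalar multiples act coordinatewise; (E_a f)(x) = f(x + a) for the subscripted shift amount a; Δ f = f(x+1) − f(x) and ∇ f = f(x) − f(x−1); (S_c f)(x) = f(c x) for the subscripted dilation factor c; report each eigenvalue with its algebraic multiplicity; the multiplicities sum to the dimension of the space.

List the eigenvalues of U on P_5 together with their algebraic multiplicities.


λ = 1 (multiplicity 1), λ = 2 (multiplicity 1), λ = 4 (multiplicity 1), λ = 8 (multiplicity 1), λ = 16 (multiplicity 1), λ = 32 (multiplicity 1)

image of 1: 1
image of x: 2x - 6
image of x^2: 4x^2 - 24x + 38
image of x^3: 8x^3 - 72x^2 + 222x - 210
image of x^4: 16x^4 - 192x^3 + 876x^2 - 1704x + 1310
image of x^5: 32x^5 - 480x^4 + 2900x^3 - 8580x^2 + 13030x - 7746
the matrix is upper triangular; its diagonal is (1, 2, 4, 8, 16, 32)
for a triangular matrix the eigenvalues are the diagonal entries, with algebraic multiplicity their repetition count


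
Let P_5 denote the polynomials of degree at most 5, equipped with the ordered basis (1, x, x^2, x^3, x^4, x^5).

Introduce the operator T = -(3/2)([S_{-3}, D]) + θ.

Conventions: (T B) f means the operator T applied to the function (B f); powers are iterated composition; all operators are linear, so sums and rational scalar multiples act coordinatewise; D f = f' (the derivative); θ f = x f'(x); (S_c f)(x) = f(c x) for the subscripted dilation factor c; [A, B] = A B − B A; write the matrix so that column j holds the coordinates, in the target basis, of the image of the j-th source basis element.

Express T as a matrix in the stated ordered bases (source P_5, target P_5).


image of 1: 0
image of x: x - 6
image of x^2: 2x^2 + 36x
image of x^3: 3x^3 - 162x^2
image of x^4: 4x^4 + 648x^3
image of x^5: 5x^5 - 2430x^4
each image's coordinates form column j of the matrix

the matrix is [[0, -6, 0, 0, 0, 0]; [0, 1, 36, 0, 0, 0]; [0, 0, 2, -162, 0, 0]; [0, 0, 0, 3, 648, 0]; [0, 0, 0, 0, 4, -2430]; [0, 0, 0, 0, 0, 5]] (rows listed top to bottom)


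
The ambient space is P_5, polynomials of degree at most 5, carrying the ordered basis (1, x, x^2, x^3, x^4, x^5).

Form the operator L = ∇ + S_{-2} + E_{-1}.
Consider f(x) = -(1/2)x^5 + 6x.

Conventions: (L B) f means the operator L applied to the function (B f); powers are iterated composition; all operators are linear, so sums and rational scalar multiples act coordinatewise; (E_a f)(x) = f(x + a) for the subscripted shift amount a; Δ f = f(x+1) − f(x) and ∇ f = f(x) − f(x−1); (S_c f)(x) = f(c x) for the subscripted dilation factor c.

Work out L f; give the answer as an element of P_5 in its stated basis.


the result is g(x) = (31/2)x^5 - 6x

∇ f = -(5/2)x^4 + 5x^3 - 5x^2 + (5/2)x + 11/2
S_{-2} f = 16x^5 - 12x
E_{-1} f = -(1/2)x^5 + (5/2)x^4 - 5x^3 + 5x^2 + (7/2)x - 11/2
(∇ + S_{-2} + E_{-1}) f = (31/2)x^5 - 6x


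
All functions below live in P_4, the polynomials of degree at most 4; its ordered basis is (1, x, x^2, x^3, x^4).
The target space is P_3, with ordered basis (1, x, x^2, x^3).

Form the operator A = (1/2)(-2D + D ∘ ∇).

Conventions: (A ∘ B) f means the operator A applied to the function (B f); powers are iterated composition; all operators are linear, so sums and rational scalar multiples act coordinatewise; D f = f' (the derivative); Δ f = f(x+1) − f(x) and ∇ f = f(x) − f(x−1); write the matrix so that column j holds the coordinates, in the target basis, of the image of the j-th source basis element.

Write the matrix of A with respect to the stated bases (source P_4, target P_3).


the matrix is [[0, -1, 1, -3/2, 2]; [0, 0, -2, 3, -6]; [0, 0, 0, -3, 6]; [0, 0, 0, 0, -4]] (rows listed top to bottom)

image of 1: 0
image of x: -1
image of x^2: -2x + 1
image of x^3: -3x^2 + 3x - 3/2
image of x^4: -4x^3 + 6x^2 - 6x + 2
each image's coordinates form column j of the matrix


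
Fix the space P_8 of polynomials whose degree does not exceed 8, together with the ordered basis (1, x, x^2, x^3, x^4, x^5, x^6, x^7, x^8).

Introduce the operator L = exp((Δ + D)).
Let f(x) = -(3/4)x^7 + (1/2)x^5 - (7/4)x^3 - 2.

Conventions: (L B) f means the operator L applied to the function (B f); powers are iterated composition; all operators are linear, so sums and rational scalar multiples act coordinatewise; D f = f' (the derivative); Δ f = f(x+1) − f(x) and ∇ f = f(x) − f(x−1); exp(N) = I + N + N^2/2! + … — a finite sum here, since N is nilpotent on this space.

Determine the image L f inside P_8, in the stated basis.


the image equals g(x) = -(3/4)x^7 - (21/2)x^6 - (313/4)x^5 - (1555/4)x^4 - (5367/4)x^3 - (12531/4)x^2 - (9001/2)x - 12127/4

order-1 term: -(21/2)x^6 - (63/4)x^5 - (85/4)x^4 - (85/4)x^3 - (85/4)x^2 - 8x - 2
order-2 term: -63x^5 - (315/2)x^4 - (1075/4)x^3 - 285x^2 - (751/4)x - 53
order-3 term: -210x^4 - 630x^3 - (2125/2)x^2 - (3855/4)x - 1533/4
order-4 term: -420x^3 - 1260x^2 - 1745x - 1915/2
order-5 term: -504x^2 - 1260x - 1034
order-6 term: -336x - 504
order-7 term: -96
the series for exp((Δ + D)) f terminates at order 7
exp((Δ + D)) f = -(3/4)x^7 - (21/2)x^6 - (313/4)x^5 - (1555/4)x^4 - (5367/4)x^3 - (12531/4)x^2 - (9001/2)x - 12127/4


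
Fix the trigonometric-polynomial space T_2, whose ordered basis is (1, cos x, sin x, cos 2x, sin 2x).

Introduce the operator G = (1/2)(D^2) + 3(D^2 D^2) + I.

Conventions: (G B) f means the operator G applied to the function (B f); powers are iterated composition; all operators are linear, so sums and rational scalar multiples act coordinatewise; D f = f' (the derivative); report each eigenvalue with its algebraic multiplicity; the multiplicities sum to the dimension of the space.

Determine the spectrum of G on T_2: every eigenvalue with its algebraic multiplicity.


λ = 1 (multiplicity 1), λ = 7/2 (multiplicity 2), λ = 47 (multiplicity 2)

image of 1: 1
image of cos x: (7/2)cos x
image of sin x: (7/2)sin x
image of cos 2x: 47cos 2x
image of sin 2x: 47sin 2x
the matrix is diagonal; its diagonal is (1, 7/2, 7/2, 47, 47)
for a triangular matrix the eigenvalues are the diagonal entries, with algebraic multiplicity their repetition count


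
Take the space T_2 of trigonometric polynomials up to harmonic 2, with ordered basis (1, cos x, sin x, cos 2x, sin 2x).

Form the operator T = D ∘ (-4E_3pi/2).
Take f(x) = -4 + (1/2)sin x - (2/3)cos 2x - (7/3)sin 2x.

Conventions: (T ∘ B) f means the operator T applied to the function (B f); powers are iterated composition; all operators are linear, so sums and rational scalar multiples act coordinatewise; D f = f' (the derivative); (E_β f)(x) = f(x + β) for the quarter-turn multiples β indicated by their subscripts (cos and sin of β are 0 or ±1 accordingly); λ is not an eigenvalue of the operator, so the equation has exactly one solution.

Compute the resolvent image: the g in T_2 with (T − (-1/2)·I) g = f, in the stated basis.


the result is g(x) = -8 - (1/7)sin x + (220/771)cos 2x - (26/257)sin 2x

write g with unknown coordinates in the stated basis and equate coefficients in (T − (-1/2)·I) g = f
solving from the highest basis element down gives g = -8 - (1/7)sin x + (220/771)cos 2x - (26/257)sin 2x
check: T g = (4/7)sin x - (208/257)cos 2x - (1760/771)sin 2x
so T g − (-1/2)·g = -4 + (1/2)sin x - (2/3)cos 2x - (7/3)sin 2x = f ✓


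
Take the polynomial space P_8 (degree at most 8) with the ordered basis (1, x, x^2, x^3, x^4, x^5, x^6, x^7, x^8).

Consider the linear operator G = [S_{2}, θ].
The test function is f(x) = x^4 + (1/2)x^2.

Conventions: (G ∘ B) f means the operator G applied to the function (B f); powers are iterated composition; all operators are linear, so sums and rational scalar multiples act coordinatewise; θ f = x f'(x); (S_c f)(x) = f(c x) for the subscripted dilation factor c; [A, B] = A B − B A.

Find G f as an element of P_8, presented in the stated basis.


the result is g(x) = 0

θ f = 4x^4 + x^2
S_{2} θ f = 64x^4 + 4x^2
S_{2} f = 16x^4 + 2x^2
θ S_{2} f = 64x^4 + 4x^2
[S_{2}, θ] f = 0
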